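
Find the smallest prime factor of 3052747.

53

3052747 is odd.
Digit sum 28, not divisible by 3.
Ends in 7: not divisible by 5.
7: 3052747 = 7·436106 + 5
11: 3052747 = 11·277522 + 5
13: 3052747 = 13·234826 + 9
17: 3052747 = 17·179573 + 6
19: 3052747 = 19·160670 + 17
23: 3052747 = 23·132728 + 3
29: 3052747 = 29·105267 + 4
31: 3052747 = 31·98475 + 22
37: 3052747 = 37·82506 + 25
41: 3052747 = 41·74457 + 10
43: 3052747 = 43·70994 + 5
47: 3052747 = 47·64952 + 3
53: 3052747 = 53·57599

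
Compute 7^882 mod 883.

7^1 ≡ 7 (mod 883)
7^2 ≡ 7^2 = 49 ≡ 49 (mod 883)
7^4 ≡ 49^2 = 2401 ≡ 635 (mod 883)
7^8 ≡ 635^2 = 403225 ≡ 577 (mod 883)
7^16 ≡ 577^2 = 332929 ≡ 38 (mod 883)
7^32 ≡ 38^2 = 1444 ≡ 561 (mod 883)
7^64 ≡ 561^2 = 314721 ≡ 373 (mod 883)
7^128 ≡ 373^2 = 139129 ≡ 498 (mod 883)
7^256 ≡ 498^2 = 248004 ≡ 764 (mod 883)
7^512 ≡ 764^2 = 583696 ≡ 33 (mod 883)
882 = 512 + 256 + 64 + 32 + 16 + 2 in binary powers of 2.
So 7^882 ≡ 33 · 764 · 373 · 561 · 38 · 49 ≡ 1 (mod 883).
Since the result is 1, base 7 gives no evidence that 883 is composite.

1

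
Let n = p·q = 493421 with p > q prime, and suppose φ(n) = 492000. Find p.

φ(n) = (p−1)(q−1) = n − (p+q) + 1, so p + q = 493421 − 492000 + 1 = 1422.
p and q are the roots of t² − 1422t + 493421 = 0.
Discriminant: 1422² − 4·493421 = 2022084 − 1973684 = 48400; √48400 = 220.
q = (1422 − 220)/2 = 601, p = (1422 + 220)/2 = 821.
Check: 601 · 821 = 493421.

821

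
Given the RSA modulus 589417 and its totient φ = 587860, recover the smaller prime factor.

φ(n) = (p−1)(q−1) = n − (p+q) + 1, so p + q = 589417 − 587860 + 1 = 1558.
p and q are the roots of t² − 1558t + 589417 = 0.
Discriminant: 1558² − 4·589417 = 2427364 − 2357668 = 69696; √69696 = 264.
q = (1558 − 264)/2 = 647, p = (1558 + 264)/2 = 911.
Check: 647 · 911 = 589417.

647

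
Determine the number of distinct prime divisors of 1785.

1785 = 3 · 595
595 = 5 · 119
119 = 7 · 17
1785 = 3 · 5 · 7 · 17, which has 4 distinct prime factors.

4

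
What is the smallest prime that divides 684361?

19

684361 is odd.
Digit sum 28, not divisible by 3.
Ends in 1: not divisible by 5.
7: 684361 = 7·97765 + 6
11: 684361 = 11·62214 + 7
13: 684361 = 13·52643 + 2
17: 684361 = 17·40256 + 9
19: 684361 = 19·36019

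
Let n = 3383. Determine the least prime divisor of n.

3383 is odd.
Digit sum 17, not divisible by 3.
Ends in 3: not divisible by 5.
7: 3383 = 7·483 + 2
11: 3383 = 11·307 + 6
13: 3383 = 13·260 + 3
17: 3383 = 17·199

17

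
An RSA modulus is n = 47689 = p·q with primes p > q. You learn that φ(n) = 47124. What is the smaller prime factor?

103

φ(n) = (p−1)(q−1) = n − (p+q) + 1, so p + q = 47689 − 47124 + 1 = 566.
p and q are the roots of t² − 566t + 47689 = 0.
Discriminant: 566² − 4·47689 = 320356 − 190756 = 129600; √129600 = 360.
q = (566 − 360)/2 = 103, p = (566 + 360)/2 = 463.
Check: 103 · 463 = 47689.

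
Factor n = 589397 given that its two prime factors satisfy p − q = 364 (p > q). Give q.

Since p = q + 364, we have 589397 = q(q + 364), so q² + 364q − 589397 = 0.
Discriminant: 364² + 4·589397 = 132496 + 2357588 = 2490084; √2490084 = 1578.
q = (−364 + 1578)/2 = 607, and p = q + 364 = 971.
Check: 607 · 971 = 589397.

607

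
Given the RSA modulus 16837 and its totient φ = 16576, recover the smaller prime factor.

φ(n) = (p−1)(q−1) = n − (p+q) + 1, so p + q = 16837 − 16576 + 1 = 262.
p and q are the roots of t² − 262t + 16837 = 0.
Discriminant: 262² − 4·16837 = 68644 − 67348 = 1296; √1296 = 36.
q = (262 − 36)/2 = 113, p = (262 + 36)/2 = 149.
Check: 113 · 149 = 16837.

113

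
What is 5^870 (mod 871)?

5^1 ≡ 5 (mod 871)
5^2 ≡ 5^2 = 25 ≡ 25 (mod 871)
5^4 ≡ 25^2 = 625 ≡ 625 (mod 871)
5^8 ≡ 625^2 = 390625 ≡ 417 (mod 871)
5^16 ≡ 417^2 = 173889 ≡ 560 (mod 871)
5^32 ≡ 560^2 = 313600 ≡ 40 (mod 871)
5^64 ≡ 40^2 = 1600 ≡ 729 (mod 871)
5^128 ≡ 729^2 = 531441 ≡ 131 (mod 871)
5^256 ≡ 131^2 = 17161 ≡ 612 (mod 871)
5^512 ≡ 612^2 = 374544 ≡ 14 (mod 871)
870 = 512 + 256 + 64 + 32 + 4 + 2 in binary powers of 2.
So 5^870 ≡ 14 · 612 · 729 · 40 · 625 · 25 ≡ 129 (mod 871).
Since 129 ≠ 1, base 5 is a Fermat witness: 871 is composite.

129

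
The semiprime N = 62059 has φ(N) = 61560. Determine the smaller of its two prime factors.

φ(n) = (p−1)(q−1) = n − (p+q) + 1, so p + q = 62059 − 61560 + 1 = 500.
p and q are the roots of t² − 500t + 62059 = 0.
Discriminant: 500² − 4·62059 = 250000 − 248236 = 1764; √1764 = 42.
q = (500 − 42)/2 = 229, p = (500 + 42)/2 = 271.
Check: 229 · 271 = 62059.

229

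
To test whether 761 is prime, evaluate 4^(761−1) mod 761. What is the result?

1

4^1 ≡ 4 (mod 761)
4^2 ≡ 4^2 = 16 ≡ 16 (mod 761)
4^4 ≡ 16^2 = 256 ≡ 256 (mod 761)
4^8 ≡ 256^2 = 65536 ≡ 90 (mod 761)
4^16 ≡ 90^2 = 8100 ≡ 490 (mod 761)
4^32 ≡ 490^2 = 240100 ≡ 385 (mod 761)
4^64 ≡ 385^2 = 148225 ≡ 591 (mod 761)
4^128 ≡ 591^2 = 349281 ≡ 743 (mod 761)
4^256 ≡ 743^2 = 552049 ≡ 324 (mod 761)
4^512 ≡ 324^2 = 104976 ≡ 719 (mod 761)
760 = 512 + 128 + 64 + 32 + 16 + 8 in binary powers of 2.
So 4^760 ≡ 719 · 743 · 591 · 385 · 490 · 90 ≡ 1 (mod 761).
Since the result is 1, base 4 gives no evidence that 761 is composite.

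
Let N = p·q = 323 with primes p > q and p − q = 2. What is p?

Since p = q + 2, we have 323 = q(q + 2), so q² + 2q − 323 = 0.
Discriminant: 2² + 4·323 = 4 + 1292 = 1296; √1296 = 36.
q = (−2 + 36)/2 = 17, and p = q + 2 = 19.
Check: 17 · 19 = 323.

19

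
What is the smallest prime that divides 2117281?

41

2117281 is odd.
Digit sum 22, not divisible by 3.
Ends in 1: not divisible by 5.
7: 2117281 = 7·302468 + 5
11: 2117281 = 11·192480 + 1
13: 2117281 = 13·162867 + 10
17: 2117281 = 17·124545 + 16
19: 2117281 = 19·111435 + 16
23: 2117281 = 23·92055 + 16
29: 2117281 = 29·73009 + 20
31: 2117281 = 31·68299 + 12
37: 2117281 = 37·57223 + 30
41: 2117281 = 41·51641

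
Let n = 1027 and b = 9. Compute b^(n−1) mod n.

9^1 ≡ 9 (mod 1027)
9^2 ≡ 9^2 = 81 ≡ 81 (mod 1027)
9^4 ≡ 81^2 = 6561 ≡ 399 (mod 1027)
9^8 ≡ 399^2 = 159201 ≡ 16 (mod 1027)
9^16 ≡ 16^2 = 256 ≡ 256 (mod 1027)
9^32 ≡ 256^2 = 65536 ≡ 835 (mod 1027)
9^64 ≡ 835^2 = 697225 ≡ 919 (mod 1027)
9^128 ≡ 919^2 = 844561 ≡ 367 (mod 1027)
9^256 ≡ 367^2 = 134689 ≡ 152 (mod 1027)
9^512 ≡ 152^2 = 23104 ≡ 510 (mod 1027)
9^1024 ≡ 510^2 = 260100 ≡ 269 (mod 1027)
1026 = 1024 + 2 in binary powers of 2.
So 9^1026 ≡ 269 · 81 ≡ 222 (mod 1027).
Since 222 ≠ 1, base 9 is a Fermat witness: 1027 is composite.

222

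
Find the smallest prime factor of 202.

202 is even: 2 divides it.

2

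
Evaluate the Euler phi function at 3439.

Factor: 3439 = 19 · 181.
φ(3439) = (19−1) · (181−1) = 18 · 180 = 3240.

3240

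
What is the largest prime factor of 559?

559 = 13 · 43
43 is prime.
So 559 = 13 · 43; the largest prime factor is 43.

43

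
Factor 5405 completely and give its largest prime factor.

47

5405 = 5 · 1081
1081 = 23 · 47
47 is prime.
So 5405 = 5 · 23 · 47; the largest prime factor is 47.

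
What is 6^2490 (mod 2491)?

1865

6^1 ≡ 6 (mod 2491)
6^2 ≡ 6^2 = 36 ≡ 36 (mod 2491)
6^4 ≡ 36^2 = 1296 ≡ 1296 (mod 2491)
6^8 ≡ 1296^2 = 1679616 ≡ 682 (mod 2491)
6^16 ≡ 682^2 = 465124 ≡ 1798 (mod 2491)
6^32 ≡ 1798^2 = 3232804 ≡ 1977 (mod 2491)
6^64 ≡ 1977^2 = 3908529 ≡ 150 (mod 2491)
6^128 ≡ 150^2 = 22500 ≡ 81 (mod 2491)
6^256 ≡ 81^2 = 6561 ≡ 1579 (mod 2491)
6^512 ≡ 1579^2 = 2493241 ≡ 2241 (mod 2491)
6^1024 ≡ 2241^2 = 5022081 ≡ 225 (mod 2491)
6^2048 ≡ 225^2 = 50625 ≡ 805 (mod 2491)
2490 = 2048 + 256 + 128 + 32 + 16 + 8 + 2 in binary powers of 2.
So 6^2490 ≡ 805 · 1579 · 81 · 1977 · 1798 · 682 · 36 ≡ 1865 (mod 2491).
Since 1865 ≠ 1, base 6 is a Fermat witness: 2491 is composite.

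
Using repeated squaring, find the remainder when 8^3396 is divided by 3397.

2013

8^1 ≡ 8 (mod 3397)
8^2 ≡ 8^2 = 64 ≡ 64 (mod 3397)
8^4 ≡ 64^2 = 4096 ≡ 699 (mod 3397)
8^8 ≡ 699^2 = 488601 ≡ 2830 (mod 3397)
8^16 ≡ 2830^2 = 8008900 ≡ 2171 (mod 3397)
8^32 ≡ 2171^2 = 4713241 ≡ 1602 (mod 3397)
8^64 ≡ 1602^2 = 2566404 ≡ 1669 (mod 3397)
8^128 ≡ 1669^2 = 2785561 ≡ 21 (mod 3397)
8^256 ≡ 21^2 = 441 ≡ 441 (mod 3397)
8^512 ≡ 441^2 = 194481 ≡ 852 (mod 3397)
8^1024 ≡ 852^2 = 725904 ≡ 2343 (mod 3397)
8^2048 ≡ 2343^2 = 5489649 ≡ 97 (mod 3397)
3396 = 2048 + 1024 + 256 + 64 + 4 in binary powers of 2.
So 8^3396 ≡ 97 · 2343 · 441 · 1669 · 699 ≡ 2013 (mod 3397).
Since 2013 ≠ 1, base 8 is a Fermat witness: 3397 is composite.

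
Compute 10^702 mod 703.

1

10^1 ≡ 10 (mod 703)
10^2 ≡ 10^2 = 100 ≡ 100 (mod 703)
10^4 ≡ 100^2 = 10000 ≡ 158 (mod 703)
10^8 ≡ 158^2 = 24964 ≡ 359 (mod 703)
10^16 ≡ 359^2 = 128881 ≡ 232 (mod 703)
10^32 ≡ 232^2 = 53824 ≡ 396 (mod 703)
10^64 ≡ 396^2 = 156816 ≡ 47 (mod 703)
10^128 ≡ 47^2 = 2209 ≡ 100 (mod 703)
10^256 ≡ 100^2 = 10000 ≡ 158 (mod 703)
10^512 ≡ 158^2 = 24964 ≡ 359 (mod 703)
702 = 512 + 128 + 32 + 16 + 8 + 4 + 2 in binary powers of 2.
So 10^702 ≡ 359 · 100 · 396 · 232 · 359 · 158 · 100 ≡ 1 (mod 703).
Since the result is 1, base 10 gives no evidence that 703 is composite.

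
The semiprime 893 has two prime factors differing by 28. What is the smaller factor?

19

Since p = q + 28, we have 893 = q(q + 28), so q² + 28q − 893 = 0.
Discriminant: 28² + 4·893 = 784 + 3572 = 4356; √4356 = 66.
q = (−28 + 66)/2 = 19, and p = q + 28 = 47.
Check: 19 · 47 = 893.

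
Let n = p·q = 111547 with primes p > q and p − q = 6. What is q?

Since p = q + 6, we have 111547 = q(q + 6), so q² + 6q − 111547 = 0.
Discriminant: 6² + 4·111547 = 36 + 446188 = 446224; √446224 = 668.
q = (−6 + 668)/2 = 331, and p = q + 6 = 337.
Check: 331 · 337 = 111547.

331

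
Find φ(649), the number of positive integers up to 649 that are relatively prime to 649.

580

Factor: 649 = 11 · 59.
φ(649) = (11−1) · (59−1) = 10 · 58 = 580.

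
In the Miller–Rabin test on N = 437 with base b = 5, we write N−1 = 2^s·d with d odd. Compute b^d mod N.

290

437 − 1 = 436 = 2^2 · 109, so d = 109.
5^1 ≡ 5 (mod 437)
5^2 ≡ 5^2 = 25 ≡ 25 (mod 437)
5^4 ≡ 25^2 = 625 ≡ 188 (mod 437)
5^8 ≡ 188^2 = 35344 ≡ 384 (mod 437)
5^16 ≡ 384^2 = 147456 ≡ 187 (mod 437)
5^32 ≡ 187^2 = 34969 ≡ 9 (mod 437)
5^64 ≡ 9^2 = 81 ≡ 81 (mod 437)
109 = 64 + 32 + 8 + 4 + 1 in binary powers of 2.
So 5^109 ≡ 81 · 9 · 384 · 188 · 5 ≡ 290 (mod 437).
Squaring chain: 290 → 196; never reaches −1, so base 5 is a Miller–Rabin witness that 437 is composite.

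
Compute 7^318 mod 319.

7^1 ≡ 7 (mod 319)
7^2 ≡ 7^2 = 49 ≡ 49 (mod 319)
7^4 ≡ 49^2 = 2401 ≡ 168 (mod 319)
7^8 ≡ 168^2 = 28224 ≡ 152 (mod 319)
7^16 ≡ 152^2 = 23104 ≡ 136 (mod 319)
7^32 ≡ 136^2 = 18496 ≡ 313 (mod 319)
7^64 ≡ 313^2 = 97969 ≡ 36 (mod 319)
7^128 ≡ 36^2 = 1296 ≡ 20 (mod 319)
7^256 ≡ 20^2 = 400 ≡ 81 (mod 319)
318 = 256 + 32 + 16 + 8 + 4 + 2 in binary powers of 2.
So 7^318 ≡ 81 · 313 · 136 · 152 · 168 · 49 ≡ 53 (mod 319).
Since 53 ≠ 1, base 7 is a Fermat witness: 319 is composite.

53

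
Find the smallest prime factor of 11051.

43

11051 is odd.
Digit sum 8, not divisible by 3.
Ends in 1: not divisible by 5.
7: 11051 = 7·1578 + 5
11: 11051 = 11·1004 + 7
13: 11051 = 13·850 + 1
17: 11051 = 17·650 + 1
19: 11051 = 19·581 + 12
23: 11051 = 23·480 + 11
29: 11051 = 29·381 + 2
31: 11051 = 31·356 + 15
37: 11051 = 37·298 + 25
41: 11051 = 41·269 + 22
43: 11051 = 43·257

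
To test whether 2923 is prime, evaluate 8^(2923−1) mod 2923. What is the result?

1553

8^1 ≡ 8 (mod 2923)
8^2 ≡ 8^2 = 64 ≡ 64 (mod 2923)
8^4 ≡ 64^2 = 4096 ≡ 1173 (mod 2923)
8^8 ≡ 1173^2 = 1375929 ≡ 2119 (mod 2923)
8^16 ≡ 2119^2 = 4490161 ≡ 433 (mod 2923)
8^32 ≡ 433^2 = 187489 ≡ 417 (mod 2923)
8^64 ≡ 417^2 = 173889 ≡ 1432 (mod 2923)
8^128 ≡ 1432^2 = 2050624 ≡ 1601 (mod 2923)
8^256 ≡ 1601^2 = 2563201 ≡ 2653 (mod 2923)
8^512 ≡ 2653^2 = 7038409 ≡ 2748 (mod 2923)
8^1024 ≡ 2748^2 = 7551504 ≡ 1395 (mod 2923)
8^2048 ≡ 1395^2 = 1946025 ≡ 2230 (mod 2923)
2922 = 2048 + 512 + 256 + 64 + 32 + 8 + 2 in binary powers of 2.
So 8^2922 ≡ 2230 · 2748 · 2653 · 1432 · 417 · 2119 · 64 ≡ 1553 (mod 2923).
Since 1553 ≠ 1, base 8 is a Fermat witness: 2923 is composite.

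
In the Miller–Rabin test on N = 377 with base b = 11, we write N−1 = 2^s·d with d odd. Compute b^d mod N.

305

377 − 1 = 376 = 2^3 · 47, so d = 47.
11^1 ≡ 11 (mod 377)
11^2 ≡ 11^2 = 121 ≡ 121 (mod 377)
11^4 ≡ 121^2 = 14641 ≡ 315 (mod 377)
11^8 ≡ 315^2 = 99225 ≡ 74 (mod 377)
11^16 ≡ 74^2 = 5476 ≡ 198 (mod 377)
11^32 ≡ 198^2 = 39204 ≡ 373 (mod 377)
47 = 32 + 8 + 4 + 2 + 1 in binary powers of 2.
So 11^47 ≡ 373 · 74 · 315 · 121 · 11 ≡ 305 (mod 377).
Squaring chain: 305 → 283 → 165; never reaches −1, so base 11 is a Miller–Rabin witness that 377 is composite.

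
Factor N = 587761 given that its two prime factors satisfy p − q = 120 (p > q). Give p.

829

Since p = q + 120, we have 587761 = q(q + 120), so q² + 120q − 587761 = 0.
Discriminant: 120² + 4·587761 = 14400 + 2351044 = 2365444; √2365444 = 1538.
q = (−120 + 1538)/2 = 709, and p = q + 120 = 829.
Check: 709 · 829 = 587761.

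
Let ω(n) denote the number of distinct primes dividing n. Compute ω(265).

265 = 5 · 53
265 = 5 · 53, which has 2 distinct prime factors.

2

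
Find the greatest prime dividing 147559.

147559 = 41 · 3599
3599 = 59 · 61
61 is prime.
So 147559 = 41 · 59 · 61; the largest prime factor is 61.

61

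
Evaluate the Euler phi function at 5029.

4876

Factor: 5029 = 47 · 107.
φ(5029) = (47−1) · (107−1) = 46 · 106 = 4876.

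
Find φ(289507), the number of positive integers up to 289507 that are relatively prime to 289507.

273504

Factor: 289507 = 29 · 67 · 149.
φ(289507) = (29−1) · (67−1) · (149−1) = 28 · 66 · 148 = 273504.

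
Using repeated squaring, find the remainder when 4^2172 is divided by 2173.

4^1 ≡ 4 (mod 2173)
4^2 ≡ 4^2 = 16 ≡ 16 (mod 2173)
4^4 ≡ 16^2 = 256 ≡ 256 (mod 2173)
4^8 ≡ 256^2 = 65536 ≡ 346 (mod 2173)
4^16 ≡ 346^2 = 119716 ≡ 201 (mod 2173)
4^32 ≡ 201^2 = 40401 ≡ 1287 (mod 2173)
4^64 ≡ 1287^2 = 1656369 ≡ 543 (mod 2173)
4^128 ≡ 543^2 = 294849 ≡ 1494 (mod 2173)
4^256 ≡ 1494^2 = 2232036 ≡ 365 (mod 2173)
4^512 ≡ 365^2 = 133225 ≡ 672 (mod 2173)
4^1024 ≡ 672^2 = 451584 ≡ 1773 (mod 2173)
4^2048 ≡ 1773^2 = 3143529 ≡ 1371 (mod 2173)
2172 = 2048 + 64 + 32 + 16 + 8 + 4 in binary powers of 2.
So 4^2172 ≡ 1371 · 543 · 1287 · 201 · 346 · 256 ≡ 1533 (mod 2173).
Since 1533 ≠ 1, base 4 is a Fermat witness: 2173 is composite.

1533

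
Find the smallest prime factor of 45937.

71

45937 is odd.
Digit sum 28, not divisible by 3.
Ends in 7: not divisible by 5.
7: 45937 = 7·6562 + 3
11: 45937 = 11·4176 + 1
13: 45937 = 13·3533 + 8
17: 45937 = 17·2702 + 3
19: 45937 = 19·2417 + 14
23: 45937 = 23·1997 + 6
29: 45937 = 29·1584 + 1
31: 45937 = 31·1481 + 26
37: 45937 = 37·1241 + 20
41: 45937 = 41·1120 + 17
43: 45937 = 43·1068 + 13
47: 45937 = 47·977 + 18
53: 45937 = 53·866 + 39
59: 45937 = 59·778 + 35
61: 45937 = 61·753 + 4
67: 45937 = 67·685 + 42
71: 45937 = 71·647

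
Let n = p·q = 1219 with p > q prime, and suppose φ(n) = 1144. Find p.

53

φ(n) = (p−1)(q−1) = n − (p+q) + 1, so p + q = 1219 − 1144 + 1 = 76.
p and q are the roots of t² − 76t + 1219 = 0.
Discriminant: 76² − 4·1219 = 5776 − 4876 = 900; √900 = 30.
q = (76 − 30)/2 = 23, p = (76 + 30)/2 = 53.
Check: 23 · 53 = 1219.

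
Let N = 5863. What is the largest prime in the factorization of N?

5863 = 11 · 533
533 = 13 · 41
41 is prime.
So 5863 = 11 · 13 · 41; the largest prime factor is 41.

41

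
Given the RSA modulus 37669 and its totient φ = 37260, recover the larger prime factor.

271

φ(n) = (p−1)(q−1) = n − (p+q) + 1, so p + q = 37669 − 37260 + 1 = 410.
p and q are the roots of t² − 410t + 37669 = 0.
Discriminant: 410² − 4·37669 = 168100 − 150676 = 17424; √17424 = 132.
q = (410 − 132)/2 = 139, p = (410 + 132)/2 = 271.
Check: 139 · 271 = 37669.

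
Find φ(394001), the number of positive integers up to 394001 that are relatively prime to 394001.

377200

Factor: 394001 = 47 · 83 · 101.
φ(394001) = (47−1) · (83−1) · (101−1) = 46 · 82 · 100 = 377200.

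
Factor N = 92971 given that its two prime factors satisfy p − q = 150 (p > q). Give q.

Since p = q + 150, we have 92971 = q(q + 150), so q² + 150q − 92971 = 0.
Discriminant: 150² + 4·92971 = 22500 + 371884 = 394384; √394384 = 628.
q = (−150 + 628)/2 = 239, and p = q + 150 = 389.
Check: 239 · 389 = 92971.

239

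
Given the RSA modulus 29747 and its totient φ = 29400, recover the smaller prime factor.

φ(n) = (p−1)(q−1) = n − (p+q) + 1, so p + q = 29747 − 29400 + 1 = 348.
p and q are the roots of t² − 348t + 29747 = 0.
Discriminant: 348² − 4·29747 = 121104 − 118988 = 2116; √2116 = 46.
q = (348 − 46)/2 = 151, p = (348 + 46)/2 = 197.
Check: 151 · 197 = 29747.

151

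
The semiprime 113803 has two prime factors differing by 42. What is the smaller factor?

Since p = q + 42, we have 113803 = q(q + 42), so q² + 42q − 113803 = 0.
Discriminant: 42² + 4·113803 = 1764 + 455212 = 456976; √456976 = 676.
q = (−42 + 676)/2 = 317, and p = q + 42 = 359.
Check: 317 · 359 = 113803.

317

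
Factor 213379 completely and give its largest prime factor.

79

213379 = 37 · 5767
5767 = 73 · 79
79 is prime.
So 213379 = 37 · 73 · 79; the largest prime factor is 79.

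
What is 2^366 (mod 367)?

2^1 ≡ 2 (mod 367)
2^2 ≡ 2^2 = 4 ≡ 4 (mod 367)
2^4 ≡ 4^2 = 16 ≡ 16 (mod 367)
2^8 ≡ 16^2 = 256 ≡ 256 (mod 367)
2^16 ≡ 256^2 = 65536 ≡ 210 (mod 367)
2^32 ≡ 210^2 = 44100 ≡ 60 (mod 367)
2^64 ≡ 60^2 = 3600 ≡ 297 (mod 367)
2^128 ≡ 297^2 = 88209 ≡ 129 (mod 367)
2^256 ≡ 129^2 = 16641 ≡ 126 (mod 367)
366 = 256 + 64 + 32 + 8 + 4 + 2 in binary powers of 2.
So 2^366 ≡ 126 · 297 · 60 · 256 · 16 · 4 ≡ 1 (mod 367).
Since the result is 1, base 2 gives no evidence that 367 is composite.

1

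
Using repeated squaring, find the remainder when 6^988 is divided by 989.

6^1 ≡ 6 (mod 989)
6^2 ≡ 6^2 = 36 ≡ 36 (mod 989)
6^4 ≡ 36^2 = 1296 ≡ 307 (mod 989)
6^8 ≡ 307^2 = 94249 ≡ 294 (mod 989)
6^16 ≡ 294^2 = 86436 ≡ 393 (mod 989)
6^32 ≡ 393^2 = 154449 ≡ 165 (mod 989)
6^64 ≡ 165^2 = 27225 ≡ 522 (mod 989)
6^128 ≡ 522^2 = 272484 ≡ 509 (mod 989)
6^256 ≡ 509^2 = 259081 ≡ 952 (mod 989)
6^512 ≡ 952^2 = 906304 ≡ 380 (mod 989)
988 = 512 + 256 + 128 + 64 + 16 + 8 + 4 in binary powers of 2.
So 6^988 ≡ 380 · 952 · 509 · 522 · 393 · 294 · 307 ≡ 522 (mod 989).
Since 522 ≠ 1, base 6 is a Fermat witness: 989 is composite.

522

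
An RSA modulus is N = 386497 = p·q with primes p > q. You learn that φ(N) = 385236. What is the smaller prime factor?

523

φ(n) = (p−1)(q−1) = n − (p+q) + 1, so p + q = 386497 − 385236 + 1 = 1262.
p and q are the roots of t² − 1262t + 386497 = 0.
Discriminant: 1262² − 4·386497 = 1592644 − 1545988 = 46656; √46656 = 216.
q = (1262 − 216)/2 = 523, p = (1262 + 216)/2 = 739.
Check: 523 · 739 = 386497.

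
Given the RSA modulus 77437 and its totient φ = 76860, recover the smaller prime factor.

φ(n) = (p−1)(q−1) = n − (p+q) + 1, so p + q = 77437 − 76860 + 1 = 578.
p and q are the roots of t² − 578t + 77437 = 0.
Discriminant: 578² − 4·77437 = 334084 − 309748 = 24336; √24336 = 156.
q = (578 − 156)/2 = 211, p = (578 + 156)/2 = 367.
Check: 211 · 367 = 77437.

211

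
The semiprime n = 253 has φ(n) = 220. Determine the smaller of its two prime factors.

φ(n) = (p−1)(q−1) = n − (p+q) + 1, so p + q = 253 − 220 + 1 = 34.
p and q are the roots of t² − 34t + 253 = 0.
Discriminant: 34² − 4·253 = 1156 − 1012 = 144; √144 = 12.
q = (34 − 12)/2 = 11, p = (34 + 12)/2 = 23.
Check: 11 · 23 = 253.

11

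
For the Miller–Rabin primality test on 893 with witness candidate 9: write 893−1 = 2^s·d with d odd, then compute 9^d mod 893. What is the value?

460

893 − 1 = 892 = 2^2 · 223, so d = 223.
9^1 ≡ 9 (mod 893)
9^2 ≡ 9^2 = 81 ≡ 81 (mod 893)
9^4 ≡ 81^2 = 6561 ≡ 310 (mod 893)
9^8 ≡ 310^2 = 96100 ≡ 549 (mod 893)
9^16 ≡ 549^2 = 301401 ≡ 460 (mod 893)
9^32 ≡ 460^2 = 211600 ≡ 852 (mod 893)
9^64 ≡ 852^2 = 725904 ≡ 788 (mod 893)
9^128 ≡ 788^2 = 620944 ≡ 309 (mod 893)
223 = 128 + 64 + 16 + 8 + 4 + 2 + 1 in binary powers of 2.
So 9^223 ≡ 309 · 788 · 460 · 549 · 310 · 81 · 9 ≡ 460 (mod 893).
Squaring chain: 460 → 852; never reaches −1, so base 9 is a Miller–Rabin witness that 893 is composite.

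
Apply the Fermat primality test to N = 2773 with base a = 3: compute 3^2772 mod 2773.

3^1 ≡ 3 (mod 2773)
3^2 ≡ 3^2 = 9 ≡ 9 (mod 2773)
3^4 ≡ 9^2 = 81 ≡ 81 (mod 2773)
3^8 ≡ 81^2 = 6561 ≡ 1015 (mod 2773)
3^16 ≡ 1015^2 = 1030225 ≡ 1442 (mod 2773)
3^32 ≡ 1442^2 = 2079364 ≡ 2387 (mod 2773)
3^64 ≡ 2387^2 = 5697769 ≡ 2027 (mod 2773)
3^128 ≡ 2027^2 = 4108729 ≡ 1916 (mod 2773)
3^256 ≡ 1916^2 = 3671056 ≡ 2377 (mod 2773)
3^512 ≡ 2377^2 = 5650129 ≡ 1528 (mod 2773)
3^1024 ≡ 1528^2 = 2334784 ≡ 2691 (mod 2773)
3^2048 ≡ 2691^2 = 7241481 ≡ 1178 (mod 2773)
2772 = 2048 + 512 + 128 + 64 + 16 + 4 in binary powers of 2.
So 3^2772 ≡ 1178 · 1528 · 1916 · 2027 · 1442 · 81 ≡ 1140 (mod 2773).
Since 1140 ≠ 1, base 3 is a Fermat witness: 2773 is composite.

1140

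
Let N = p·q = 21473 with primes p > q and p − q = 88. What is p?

197

Since p = q + 88, we have 21473 = q(q + 88), so q² + 88q − 21473 = 0.
Discriminant: 88² + 4·21473 = 7744 + 85892 = 93636; √93636 = 306.
q = (−88 + 306)/2 = 109, and p = q + 88 = 197.
Check: 109 · 197 = 21473.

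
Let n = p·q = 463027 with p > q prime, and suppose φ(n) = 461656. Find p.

φ(n) = (p−1)(q−1) = n − (p+q) + 1, so p + q = 463027 − 461656 + 1 = 1372.
p and q are the roots of t² − 1372t + 463027 = 0.
Discriminant: 1372² − 4·463027 = 1882384 − 1852108 = 30276; √30276 = 174.
q = (1372 − 174)/2 = 599, p = (1372 + 174)/2 = 773.
Check: 599 · 773 = 463027.

773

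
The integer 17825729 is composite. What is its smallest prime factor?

17825729 is odd.
Digit sum 41, not divisible by 3.
Ends in 9: not divisible by 5.
7: 17825729 = 7·2546532 + 5
11: 17825729 = 11·1620520 + 9
13: 17825729 = 13·1371209 + 12
17: 17825729 = 17·1048572 + 5
19: 17825729 = 19·938196 + 5
23: 17825729 = 23·775031 + 16
29: 17825729 = 29·614680 + 9
31: 17825729 = 31·575023 + 16
37: 17825729 = 37·481776 + 17
41: 17825729 = 41·434773 + 36
43: 17825729 = 43·414551 + 36
47: 17825729 = 47·379270 + 39
53: 17825729 = 53·336334 + 27
59: 17825729 = 59·302131

59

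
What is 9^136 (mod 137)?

9^1 ≡ 9 (mod 137)
9^2 ≡ 9^2 = 81 ≡ 81 (mod 137)
9^4 ≡ 81^2 = 6561 ≡ 122 (mod 137)
9^8 ≡ 122^2 = 14884 ≡ 88 (mod 137)
9^16 ≡ 88^2 = 7744 ≡ 72 (mod 137)
9^32 ≡ 72^2 = 5184 ≡ 115 (mod 137)
9^64 ≡ 115^2 = 13225 ≡ 73 (mod 137)
9^128 ≡ 73^2 = 5329 ≡ 123 (mod 137)
136 = 128 + 8 in binary powers of 2.
So 9^136 ≡ 123 · 88 ≡ 1 (mod 137).
Since the result is 1, base 9 gives no evidence that 137 is composite.

1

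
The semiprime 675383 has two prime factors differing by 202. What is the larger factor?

929

Since p = q + 202, we have 675383 = q(q + 202), so q² + 202q − 675383 = 0.
Discriminant: 202² + 4·675383 = 40804 + 2701532 = 2742336; √2742336 = 1656.
q = (−202 + 1656)/2 = 727, and p = q + 202 = 929.
Check: 727 · 929 = 675383.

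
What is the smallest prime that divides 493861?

31

493861 is odd.
Digit sum 31, not divisible by 3.
Ends in 1: not divisible by 5.
7: 493861 = 7·70551 + 4
11: 493861 = 11·44896 + 5
13: 493861 = 13·37989 + 4
17: 493861 = 17·29050 + 11
19: 493861 = 19·25992 + 13
23: 493861 = 23·21472 + 5
29: 493861 = 29·17029 + 20
31: 493861 = 31·15931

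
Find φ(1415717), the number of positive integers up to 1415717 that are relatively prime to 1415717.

Factor: 1415717 = 101 · 107 · 131.
φ(1415717) = (101−1) · (107−1) · (131−1) = 100 · 106 · 130 = 1378000.

1378000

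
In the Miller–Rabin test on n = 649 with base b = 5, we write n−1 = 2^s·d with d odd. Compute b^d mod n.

649 − 1 = 648 = 2^3 · 81, so d = 81.
5^1 ≡ 5 (mod 649)
5^2 ≡ 5^2 = 25 ≡ 25 (mod 649)
5^4 ≡ 25^2 = 625 ≡ 625 (mod 649)
5^8 ≡ 625^2 = 390625 ≡ 576 (mod 649)
5^16 ≡ 576^2 = 331776 ≡ 137 (mod 649)
5^32 ≡ 137^2 = 18769 ≡ 597 (mod 649)
5^64 ≡ 597^2 = 356409 ≡ 108 (mod 649)
81 = 64 + 16 + 1 in binary powers of 2.
So 5^81 ≡ 108 · 137 · 5 ≡ 643 (mod 649).
Squaring chain: 643 → 36 → 647; never reaches −1, so base 5 is a Miller–Rabin witness that 649 is composite.

643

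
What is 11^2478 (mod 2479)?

1148

11^1 ≡ 11 (mod 2479)
11^2 ≡ 11^2 = 121 ≡ 121 (mod 2479)
11^4 ≡ 121^2 = 14641 ≡ 2246 (mod 2479)
11^8 ≡ 2246^2 = 5044516 ≡ 2230 (mod 2479)
11^16 ≡ 2230^2 = 4972900 ≡ 26 (mod 2479)
11^32 ≡ 26^2 = 676 ≡ 676 (mod 2479)
11^64 ≡ 676^2 = 456976 ≡ 840 (mod 2479)
11^128 ≡ 840^2 = 705600 ≡ 1564 (mod 2479)
11^256 ≡ 1564^2 = 2446096 ≡ 1802 (mod 2479)
11^512 ≡ 1802^2 = 3247204 ≡ 2193 (mod 2479)
11^1024 ≡ 2193^2 = 4809249 ≡ 2468 (mod 2479)
11^2048 ≡ 2468^2 = 6091024 ≡ 121 (mod 2479)
2478 = 2048 + 256 + 128 + 32 + 8 + 4 + 2 in binary powers of 2.
So 11^2478 ≡ 121 · 1802 · 1564 · 676 · 2230 · 2246 · 121 ≡ 1148 (mod 2479).
Since 1148 ≠ 1, base 11 is a Fermat witness: 2479 is composite.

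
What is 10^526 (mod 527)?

382

10^1 ≡ 10 (mod 527)
10^2 ≡ 10^2 = 100 ≡ 100 (mod 527)
10^4 ≡ 100^2 = 10000 ≡ 514 (mod 527)
10^8 ≡ 514^2 = 264196 ≡ 169 (mod 527)
10^16 ≡ 169^2 = 28561 ≡ 103 (mod 527)
10^32 ≡ 103^2 = 10609 ≡ 69 (mod 527)
10^64 ≡ 69^2 = 4761 ≡ 18 (mod 527)
10^128 ≡ 18^2 = 324 ≡ 324 (mod 527)
10^256 ≡ 324^2 = 104976 ≡ 103 (mod 527)
10^512 ≡ 103^2 = 10609 ≡ 69 (mod 527)
526 = 512 + 8 + 4 + 2 in binary powers of 2.
So 10^526 ≡ 69 · 169 · 514 · 100 ≡ 382 (mod 527).
Since 382 ≠ 1, base 10 is a Fermat witness: 527 is composite.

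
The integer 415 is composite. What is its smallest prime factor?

5

415 is odd.
Digit sum 10, not divisible by 3.
Ends in 5: divisible by 5.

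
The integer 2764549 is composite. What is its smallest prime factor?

31

2764549 is odd.
Digit sum 37, not divisible by 3.
Ends in 9: not divisible by 5.
7: 2764549 = 7·394935 + 4
11: 2764549 = 11·251322 + 7
13: 2764549 = 13·212657 + 8
17: 2764549 = 17·162620 + 9
19: 2764549 = 19·145502 + 11
23: 2764549 = 23·120197 + 18
29: 2764549 = 29·95329 + 8
31: 2764549 = 31·89179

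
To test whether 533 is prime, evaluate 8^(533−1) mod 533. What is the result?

8^1 ≡ 8 (mod 533)
8^2 ≡ 8^2 = 64 ≡ 64 (mod 533)
8^4 ≡ 64^2 = 4096 ≡ 365 (mod 533)
8^8 ≡ 365^2 = 133225 ≡ 508 (mod 533)
8^16 ≡ 508^2 = 258064 ≡ 92 (mod 533)
8^32 ≡ 92^2 = 8464 ≡ 469 (mod 533)
8^64 ≡ 469^2 = 219961 ≡ 365 (mod 533)
8^128 ≡ 365^2 = 133225 ≡ 508 (mod 533)
8^256 ≡ 508^2 = 258064 ≡ 92 (mod 533)
8^512 ≡ 92^2 = 8464 ≡ 469 (mod 533)
532 = 512 + 16 + 4 in binary powers of 2.
So 8^532 ≡ 469 · 92 · 365 ≡ 469 (mod 533).
Since 469 ≠ 1, base 8 is a Fermat witness: 533 is composite.

469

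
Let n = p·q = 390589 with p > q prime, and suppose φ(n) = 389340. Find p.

φ(n) = (p−1)(q−1) = n − (p+q) + 1, so p + q = 390589 − 389340 + 1 = 1250.
p and q are the roots of t² − 1250t + 390589 = 0.
Discriminant: 1250² − 4·390589 = 1562500 − 1562356 = 144; √144 = 12.
q = (1250 − 12)/2 = 619, p = (1250 + 12)/2 = 631.
Check: 619 · 631 = 390589.

631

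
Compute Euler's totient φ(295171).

Factor: 295171 = 17 · 97 · 179.
φ(295171) = (17−1) · (97−1) · (179−1) = 16 · 96 · 178 = 273408.

273408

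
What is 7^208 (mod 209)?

7^1 ≡ 7 (mod 209)
7^2 ≡ 7^2 = 49 ≡ 49 (mod 209)
7^4 ≡ 49^2 = 2401 ≡ 102 (mod 209)
7^8 ≡ 102^2 = 10404 ≡ 163 (mod 209)
7^16 ≡ 163^2 = 26569 ≡ 26 (mod 209)
7^32 ≡ 26^2 = 676 ≡ 49 (mod 209)
7^64 ≡ 49^2 = 2401 ≡ 102 (mod 209)
7^128 ≡ 102^2 = 10404 ≡ 163 (mod 209)
208 = 128 + 64 + 16 in binary powers of 2.
So 7^208 ≡ 163 · 102 · 26 ≡ 64 (mod 209).
Since 64 ≠ 1, base 7 is a Fermat witness: 209 is composite.

64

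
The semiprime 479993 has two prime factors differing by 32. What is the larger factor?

709

Since p = q + 32, we have 479993 = q(q + 32), so q² + 32q − 479993 = 0.
Discriminant: 32² + 4·479993 = 1024 + 1919972 = 1920996; √1920996 = 1386.
q = (−32 + 1386)/2 = 677, and p = q + 32 = 709.
Check: 677 · 709 = 479993.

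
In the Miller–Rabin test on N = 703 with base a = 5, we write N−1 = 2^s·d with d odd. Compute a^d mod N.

438

703 − 1 = 702 = 2^1 · 351, so d = 351.
5^1 ≡ 5 (mod 703)
5^2 ≡ 5^2 = 25 ≡ 25 (mod 703)
5^4 ≡ 25^2 = 625 ≡ 625 (mod 703)
5^8 ≡ 625^2 = 390625 ≡ 460 (mod 703)
5^16 ≡ 460^2 = 211600 ≡ 700 (mod 703)
5^32 ≡ 700^2 = 490000 ≡ 9 (mod 703)
5^64 ≡ 9^2 = 81 ≡ 81 (mod 703)
5^128 ≡ 81^2 = 6561 ≡ 234 (mod 703)
5^256 ≡ 234^2 = 54756 ≡ 625 (mod 703)
351 = 256 + 64 + 16 + 8 + 4 + 2 + 1 in binary powers of 2.
So 5^351 ≡ 625 · 81 · 700 · 460 · 625 · 25 · 5 ≡ 438 (mod 703).
Squaring chain: 438; never reaches −1, so base 5 is a Miller–Rabin witness that 703 is composite.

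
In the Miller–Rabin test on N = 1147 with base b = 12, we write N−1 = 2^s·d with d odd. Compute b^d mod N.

1147 − 1 = 1146 = 2^1 · 573, so d = 573.
12^1 ≡ 12 (mod 1147)
12^2 ≡ 12^2 = 144 ≡ 144 (mod 1147)
12^4 ≡ 144^2 = 20736 ≡ 90 (mod 1147)
12^8 ≡ 90^2 = 8100 ≡ 71 (mod 1147)
12^16 ≡ 71^2 = 5041 ≡ 453 (mod 1147)
12^32 ≡ 453^2 = 205209 ≡ 1043 (mod 1147)
12^64 ≡ 1043^2 = 1087849 ≡ 493 (mod 1147)
12^128 ≡ 493^2 = 243049 ≡ 1032 (mod 1147)
12^256 ≡ 1032^2 = 1065024 ≡ 608 (mod 1147)
12^512 ≡ 608^2 = 369664 ≡ 330 (mod 1147)
573 = 512 + 32 + 16 + 8 + 4 + 1 in binary powers of 2.
So 12^573 ≡ 330 · 1043 · 453 · 71 · 90 · 12 ≡ 1046 (mod 1147).
Squaring chain: 1046; never reaches −1, so base 12 is a Miller–Rabin witness that 1147 is composite.

1046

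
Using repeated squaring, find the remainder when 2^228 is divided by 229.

1

2^1 ≡ 2 (mod 229)
2^2 ≡ 2^2 = 4 ≡ 4 (mod 229)
2^4 ≡ 4^2 = 16 ≡ 16 (mod 229)
2^8 ≡ 16^2 = 256 ≡ 27 (mod 229)
2^16 ≡ 27^2 = 729 ≡ 42 (mod 229)
2^32 ≡ 42^2 = 1764 ≡ 161 (mod 229)
2^64 ≡ 161^2 = 25921 ≡ 44 (mod 229)
2^128 ≡ 44^2 = 1936 ≡ 104 (mod 229)
228 = 128 + 64 + 32 + 4 in binary powers of 2.
So 2^228 ≡ 104 · 44 · 161 · 16 ≡ 1 (mod 229).
Since the result is 1, base 2 gives no evidence that 229 is composite.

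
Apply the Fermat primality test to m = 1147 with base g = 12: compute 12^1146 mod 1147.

1025

12^1 ≡ 12 (mod 1147)
12^2 ≡ 12^2 = 144 ≡ 144 (mod 1147)
12^4 ≡ 144^2 = 20736 ≡ 90 (mod 1147)
12^8 ≡ 90^2 = 8100 ≡ 71 (mod 1147)
12^16 ≡ 71^2 = 5041 ≡ 453 (mod 1147)
12^32 ≡ 453^2 = 205209 ≡ 1043 (mod 1147)
12^64 ≡ 1043^2 = 1087849 ≡ 493 (mod 1147)
12^128 ≡ 493^2 = 243049 ≡ 1032 (mod 1147)
12^256 ≡ 1032^2 = 1065024 ≡ 608 (mod 1147)
12^512 ≡ 608^2 = 369664 ≡ 330 (mod 1147)
12^1024 ≡ 330^2 = 108900 ≡ 1082 (mod 1147)
1146 = 1024 + 64 + 32 + 16 + 8 + 2 in binary powers of 2.
So 12^1146 ≡ 1082 · 493 · 1043 · 453 · 71 · 144 ≡ 1025 (mod 1147).
Since 1025 ≠ 1, base 12 is a Fermat witness: 1147 is composite.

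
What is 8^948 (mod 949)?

1

8^1 ≡ 8 (mod 949)
8^2 ≡ 8^2 = 64 ≡ 64 (mod 949)
8^4 ≡ 64^2 = 4096 ≡ 300 (mod 949)
8^8 ≡ 300^2 = 90000 ≡ 794 (mod 949)
8^16 ≡ 794^2 = 630436 ≡ 300 (mod 949)
8^32 ≡ 300^2 = 90000 ≡ 794 (mod 949)
8^64 ≡ 794^2 = 630436 ≡ 300 (mod 949)
8^128 ≡ 300^2 = 90000 ≡ 794 (mod 949)
8^256 ≡ 794^2 = 630436 ≡ 300 (mod 949)
8^512 ≡ 300^2 = 90000 ≡ 794 (mod 949)
948 = 512 + 256 + 128 + 32 + 16 + 4 in binary powers of 2.
So 8^948 ≡ 794 · 300 · 794 · 794 · 300 · 300 ≡ 1 (mod 949).
Since the result is 1, base 8 gives no evidence that 949 is composite.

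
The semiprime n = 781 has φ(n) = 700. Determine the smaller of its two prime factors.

φ(n) = (p−1)(q−1) = n − (p+q) + 1, so p + q = 781 − 700 + 1 = 82.
p and q are the roots of t² − 82t + 781 = 0.
Discriminant: 82² − 4·781 = 6724 − 3124 = 3600; √3600 = 60.
q = (82 − 60)/2 = 11, p = (82 + 60)/2 = 71.
Check: 11 · 71 = 781.

11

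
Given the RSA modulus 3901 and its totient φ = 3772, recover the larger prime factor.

φ(n) = (p−1)(q−1) = n − (p+q) + 1, so p + q = 3901 − 3772 + 1 = 130.
p and q are the roots of t² − 130t + 3901 = 0.
Discriminant: 130² − 4·3901 = 16900 − 15604 = 1296; √1296 = 36.
q = (130 − 36)/2 = 47, p = (130 + 36)/2 = 83.
Check: 47 · 83 = 3901.

83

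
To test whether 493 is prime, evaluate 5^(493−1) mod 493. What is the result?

5^1 ≡ 5 (mod 493)
5^2 ≡ 5^2 = 25 ≡ 25 (mod 493)
5^4 ≡ 25^2 = 625 ≡ 132 (mod 493)
5^8 ≡ 132^2 = 17424 ≡ 169 (mod 493)
5^16 ≡ 169^2 = 28561 ≡ 460 (mod 493)
5^32 ≡ 460^2 = 211600 ≡ 103 (mod 493)
5^64 ≡ 103^2 = 10609 ≡ 256 (mod 493)
5^128 ≡ 256^2 = 65536 ≡ 460 (mod 493)
5^256 ≡ 460^2 = 211600 ≡ 103 (mod 493)
492 = 256 + 128 + 64 + 32 + 8 + 4 in binary powers of 2.
So 5^492 ≡ 103 · 460 · 256 · 103 · 169 · 132 ≡ 344 (mod 493).
Since 344 ≠ 1, base 5 is a Fermat witness: 493 is composite.

344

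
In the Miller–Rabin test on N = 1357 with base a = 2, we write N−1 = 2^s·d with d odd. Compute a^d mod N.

857

1357 − 1 = 1356 = 2^2 · 339, so d = 339.
2^1 ≡ 2 (mod 1357)
2^2 ≡ 2^2 = 4 ≡ 4 (mod 1357)
2^4 ≡ 4^2 = 16 ≡ 16 (mod 1357)
2^8 ≡ 16^2 = 256 ≡ 256 (mod 1357)
2^16 ≡ 256^2 = 65536 ≡ 400 (mod 1357)
2^32 ≡ 400^2 = 160000 ≡ 1231 (mod 1357)
2^64 ≡ 1231^2 = 1515361 ≡ 949 (mod 1357)
2^128 ≡ 949^2 = 900601 ≡ 910 (mod 1357)
2^256 ≡ 910^2 = 828100 ≡ 330 (mod 1357)
339 = 256 + 64 + 16 + 2 + 1 in binary powers of 2.
So 2^339 ≡ 330 · 949 · 400 · 4 · 2 ≡ 857 (mod 1357).
Squaring chain: 857 → 312; never reaches −1, so base 2 is a Miller–Rabin witness that 1357 is composite.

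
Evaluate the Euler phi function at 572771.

551200

Factor: 572771 = 53 · 101 · 107.
φ(572771) = (53−1) · (101−1) · (107−1) = 52 · 100 · 106 = 551200.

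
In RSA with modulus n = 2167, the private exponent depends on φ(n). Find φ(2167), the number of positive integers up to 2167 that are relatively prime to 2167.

1960

Factor: 2167 = 11 · 197.
φ(2167) = (11−1) · (197−1) = 10 · 196 = 1960.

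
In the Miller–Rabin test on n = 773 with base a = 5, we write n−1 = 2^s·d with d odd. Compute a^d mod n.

456

773 − 1 = 772 = 2^2 · 193, so d = 193.
5^1 ≡ 5 (mod 773)
5^2 ≡ 5^2 = 25 ≡ 25 (mod 773)
5^4 ≡ 25^2 = 625 ≡ 625 (mod 773)
5^8 ≡ 625^2 = 390625 ≡ 260 (mod 773)
5^16 ≡ 260^2 = 67600 ≡ 349 (mod 773)
5^32 ≡ 349^2 = 121801 ≡ 440 (mod 773)
5^64 ≡ 440^2 = 193600 ≡ 350 (mod 773)
5^128 ≡ 350^2 = 122500 ≡ 366 (mod 773)
193 = 128 + 64 + 1 in binary powers of 2.
So 5^193 ≡ 366 · 350 · 5 ≡ 456 (mod 773).
Squaring chain: 456 → 772; reaches −1, so base 5 does not prove 773 composite.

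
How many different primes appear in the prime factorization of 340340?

340340 = 2^2 · 85085
85085 = 5 · 17017
17017 = 7 · 2431
2431 = 11 · 221
221 = 13 · 17
340340 = 2^2 · 5 · 7 · 11 · 13 · 17, which has 6 distinct prime factors.

6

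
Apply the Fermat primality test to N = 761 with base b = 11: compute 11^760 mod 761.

1

11^1 ≡ 11 (mod 761)
11^2 ≡ 11^2 = 121 ≡ 121 (mod 761)
11^4 ≡ 121^2 = 14641 ≡ 182 (mod 761)
11^8 ≡ 182^2 = 33124 ≡ 401 (mod 761)
11^16 ≡ 401^2 = 160801 ≡ 230 (mod 761)
11^32 ≡ 230^2 = 52900 ≡ 391 (mod 761)
11^64 ≡ 391^2 = 152881 ≡ 681 (mod 761)
11^128 ≡ 681^2 = 463761 ≡ 312 (mod 761)
11^256 ≡ 312^2 = 97344 ≡ 697 (mod 761)
11^512 ≡ 697^2 = 485809 ≡ 291 (mod 761)
760 = 512 + 128 + 64 + 32 + 16 + 8 in binary powers of 2.
So 11^760 ≡ 291 · 312 · 681 · 391 · 230 · 401 ≡ 1 (mod 761).
Since the result is 1, base 11 gives no evidence that 761 is composite.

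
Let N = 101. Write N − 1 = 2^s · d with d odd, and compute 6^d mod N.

101 − 1 = 100 = 2^2 · 25, so d = 25.
6^1 ≡ 6 (mod 101)
6^2 ≡ 6^2 = 36 ≡ 36 (mod 101)
6^4 ≡ 36^2 = 1296 ≡ 84 (mod 101)
6^8 ≡ 84^2 = 7056 ≡ 87 (mod 101)
6^16 ≡ 87^2 = 7569 ≡ 95 (mod 101)
25 = 16 + 8 + 1 in binary powers of 2.
So 6^25 ≡ 95 · 87 · 6 ≡ 100 (mod 101).
Since 6^d ≡ 100 (mod 101), base 6 does not prove 101 composite.

100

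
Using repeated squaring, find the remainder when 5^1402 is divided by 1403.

5^1 ≡ 5 (mod 1403)
5^2 ≡ 5^2 = 25 ≡ 25 (mod 1403)
5^4 ≡ 25^2 = 625 ≡ 625 (mod 1403)
5^8 ≡ 625^2 = 390625 ≡ 591 (mod 1403)
5^16 ≡ 591^2 = 349281 ≡ 1337 (mod 1403)
5^32 ≡ 1337^2 = 1787569 ≡ 147 (mod 1403)
5^64 ≡ 147^2 = 21609 ≡ 564 (mod 1403)
5^128 ≡ 564^2 = 318096 ≡ 1018 (mod 1403)
5^256 ≡ 1018^2 = 1036324 ≡ 910 (mod 1403)
5^512 ≡ 910^2 = 828100 ≡ 330 (mod 1403)
5^1024 ≡ 330^2 = 108900 ≡ 869 (mod 1403)
1402 = 1024 + 256 + 64 + 32 + 16 + 8 + 2 in binary powers of 2.
So 5^1402 ≡ 869 · 910 · 564 · 147 · 1337 · 591 · 25 ≡ 992 (mod 1403).
Since 992 ≠ 1, base 5 is a Fermat witness: 1403 is composite.

992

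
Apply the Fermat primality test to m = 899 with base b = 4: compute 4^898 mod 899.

219

4^1 ≡ 4 (mod 899)
4^2 ≡ 4^2 = 16 ≡ 16 (mod 899)
4^4 ≡ 16^2 = 256 ≡ 256 (mod 899)
4^8 ≡ 256^2 = 65536 ≡ 808 (mod 899)
4^16 ≡ 808^2 = 652864 ≡ 190 (mod 899)
4^32 ≡ 190^2 = 36100 ≡ 140 (mod 899)
4^64 ≡ 140^2 = 19600 ≡ 721 (mod 899)
4^128 ≡ 721^2 = 519841 ≡ 219 (mod 899)
4^256 ≡ 219^2 = 47961 ≡ 314 (mod 899)
4^512 ≡ 314^2 = 98596 ≡ 605 (mod 899)
898 = 512 + 256 + 128 + 2 in binary powers of 2.
So 4^898 ≡ 605 · 314 · 219 · 16 ≡ 219 (mod 899).
Since 219 ≠ 1, base 4 is a Fermat witness: 899 is composite.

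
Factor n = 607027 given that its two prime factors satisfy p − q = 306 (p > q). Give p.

Since p = q + 306, we have 607027 = q(q + 306), so q² + 306q − 607027 = 0.
Discriminant: 306² + 4·607027 = 93636 + 2428108 = 2521744; √2521744 = 1588.
q = (−306 + 1588)/2 = 641, and p = q + 306 = 947.
Check: 641 · 947 = 607027.

947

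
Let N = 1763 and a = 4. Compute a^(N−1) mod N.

4^1 ≡ 4 (mod 1763)
4^2 ≡ 4^2 = 16 ≡ 16 (mod 1763)
4^4 ≡ 16^2 = 256 ≡ 256 (mod 1763)
4^8 ≡ 256^2 = 65536 ≡ 305 (mod 1763)
4^16 ≡ 305^2 = 93025 ≡ 1349 (mod 1763)
4^32 ≡ 1349^2 = 1819801 ≡ 385 (mod 1763)
4^64 ≡ 385^2 = 148225 ≡ 133 (mod 1763)
4^128 ≡ 133^2 = 17689 ≡ 59 (mod 1763)
4^256 ≡ 59^2 = 3481 ≡ 1718 (mod 1763)
4^512 ≡ 1718^2 = 2951524 ≡ 262 (mod 1763)
4^1024 ≡ 262^2 = 68644 ≡ 1650 (mod 1763)
1762 = 1024 + 512 + 128 + 64 + 32 + 2 in binary powers of 2.
So 4^1762 ≡ 1650 · 262 · 59 · 133 · 385 · 16 ≡ 508 (mod 1763).
Since 508 ≠ 1, base 4 is a Fermat witness: 1763 is composite.

508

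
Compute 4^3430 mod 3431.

4^1 ≡ 4 (mod 3431)
4^2 ≡ 4^2 = 16 ≡ 16 (mod 3431)
4^4 ≡ 16^2 = 256 ≡ 256 (mod 3431)
4^8 ≡ 256^2 = 65536 ≡ 347 (mod 3431)
4^16 ≡ 347^2 = 120409 ≡ 324 (mod 3431)
4^32 ≡ 324^2 = 104976 ≡ 2046 (mod 3431)
4^64 ≡ 2046^2 = 4186116 ≡ 296 (mod 3431)
4^128 ≡ 296^2 = 87616 ≡ 1841 (mod 3431)
4^256 ≡ 1841^2 = 3389281 ≡ 2884 (mod 3431)
4^512 ≡ 2884^2 = 8317456 ≡ 712 (mod 3431)
4^1024 ≡ 712^2 = 506944 ≡ 2587 (mod 3431)
4^2048 ≡ 2587^2 = 6692569 ≡ 2119 (mod 3431)
3430 = 2048 + 1024 + 256 + 64 + 32 + 4 + 2 in binary powers of 2.
So 4^3430 ≡ 2119 · 2587 · 2884 · 296 · 2046 · 256 · 16 ≡ 1756 (mod 3431).
Since 1756 ≠ 1, base 4 is a Fermat witness: 3431 is composite.

1756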